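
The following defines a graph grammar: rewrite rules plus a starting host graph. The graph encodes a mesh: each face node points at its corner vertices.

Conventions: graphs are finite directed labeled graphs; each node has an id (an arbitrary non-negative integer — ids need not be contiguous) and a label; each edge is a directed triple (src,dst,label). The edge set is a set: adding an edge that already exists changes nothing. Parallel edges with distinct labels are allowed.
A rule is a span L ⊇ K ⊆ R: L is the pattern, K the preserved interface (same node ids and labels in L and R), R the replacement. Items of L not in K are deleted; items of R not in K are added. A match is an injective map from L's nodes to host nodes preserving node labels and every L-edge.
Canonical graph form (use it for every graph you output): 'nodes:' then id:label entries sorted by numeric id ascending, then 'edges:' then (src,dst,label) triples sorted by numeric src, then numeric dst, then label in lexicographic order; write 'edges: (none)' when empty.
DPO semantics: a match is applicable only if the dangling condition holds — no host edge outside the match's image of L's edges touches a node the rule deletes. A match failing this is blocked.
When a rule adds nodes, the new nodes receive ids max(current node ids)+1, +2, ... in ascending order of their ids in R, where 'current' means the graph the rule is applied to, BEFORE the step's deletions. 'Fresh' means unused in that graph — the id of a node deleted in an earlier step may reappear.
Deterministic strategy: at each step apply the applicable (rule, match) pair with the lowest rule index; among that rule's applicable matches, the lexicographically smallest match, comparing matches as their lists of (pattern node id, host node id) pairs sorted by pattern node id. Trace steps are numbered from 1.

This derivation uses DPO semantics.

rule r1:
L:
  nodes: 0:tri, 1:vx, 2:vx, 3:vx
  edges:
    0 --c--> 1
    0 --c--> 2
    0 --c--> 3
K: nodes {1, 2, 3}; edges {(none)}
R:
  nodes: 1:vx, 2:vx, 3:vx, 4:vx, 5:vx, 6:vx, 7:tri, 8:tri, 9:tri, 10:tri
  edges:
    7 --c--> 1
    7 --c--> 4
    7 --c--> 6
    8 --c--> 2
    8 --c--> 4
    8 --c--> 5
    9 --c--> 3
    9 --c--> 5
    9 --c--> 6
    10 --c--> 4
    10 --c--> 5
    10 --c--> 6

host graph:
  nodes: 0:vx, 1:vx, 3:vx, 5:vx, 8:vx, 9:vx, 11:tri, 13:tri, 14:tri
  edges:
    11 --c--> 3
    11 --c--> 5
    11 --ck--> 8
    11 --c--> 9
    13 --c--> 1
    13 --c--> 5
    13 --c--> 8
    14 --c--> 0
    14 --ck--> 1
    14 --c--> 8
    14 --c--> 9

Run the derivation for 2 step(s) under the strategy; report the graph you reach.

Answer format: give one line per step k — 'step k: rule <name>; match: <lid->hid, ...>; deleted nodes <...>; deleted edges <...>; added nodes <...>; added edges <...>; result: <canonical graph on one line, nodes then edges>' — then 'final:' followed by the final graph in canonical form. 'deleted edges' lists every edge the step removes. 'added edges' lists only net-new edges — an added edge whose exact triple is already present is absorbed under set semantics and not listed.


step 1: rule r1; match: 0->13, 1->1, 2->5, 3->8; deleted nodes 13; deleted edges (13,1,c); (13,5,c); (13,8,c); added nodes 15, 16, 17, 18, 19, 20, 21; added edges (18,1,c); (18,15,c); (18,17,c); (19,5,c); (19,15,c); (19,16,c); (20,8,c); (20,16,c); (20,17,c); (21,15,c); (21,16,c); (21,17,c); result: nodes: 0:vx, 1:vx, 3:vx, 5:vx, 8:vx, 9:vx, 11:tri, 14:tri, 15:vx, 16:vx, 17:vx, 18:tri, 19:tri, 20:tri, 21:tri edges: (11,3,c); (11,5,c); (11,8,ck); (11,9,c); (14,0,c); (14,1,ck); (14,8,c); (14,9,c); (18,1,c); (18,15,c); (18,17,c); (19,5,c); (19,15,c); (19,16,c); (20,8,c); (20,16,c); (20,17,c); (21,15,c); (21,16,c); (21,17,c)
step 2: rule r1; match: 0->18, 1->1, 2->15, 3->17; deleted nodes 18; deleted edges (18,1,c); (18,15,c); (18,17,c); added nodes 22, 23, 24, 25, 26, 27, 28; added edges (25,1,c); (25,22,c); (25,24,c); (26,15,c); (26,22,c); (26,23,c); (27,17,c); (27,23,c); (27,24,c); (28,22,c); (28,23,c); (28,24,c); result: nodes: 0:vx, 1:vx, 3:vx, 5:vx, 8:vx, 9:vx, 11:tri, 14:tri, 15:vx, 16:vx, 17:vx, 19:tri, 20:tri, 21:tri, 22:vx, 23:vx, 24:vx, 25:tri, 26:tri, 27:tri, 28:tri edges: (11,3,c); (11,5,c); (11,8,ck); (11,9,c); (14,0,c); (14,1,ck); (14,8,c); (14,9,c); (19,5,c); (19,15,c); (19,16,c); (20,8,c); (20,16,c); (20,17,c); (21,15,c); (21,16,c); (21,17,c); (25,1,c); (25,22,c); (25,24,c); (26,15,c); (26,22,c); (26,23,c); (27,17,c); (27,23,c); (27,24,c); (28,22,c); (28,23,c); (28,24,c)
final:
nodes: 0:vx, 1:vx, 3:vx, 5:vx, 8:vx, 9:vx, 11:tri, 14:tri, 15:vx, 16:vx, 17:vx, 19:tri, 20:tri, 21:tri, 22:vx, 23:vx, 24:vx, 25:tri, 26:tri, 27:tri, 28:tri
edges: (11,3,c); (11,5,c); (11,8,ck); (11,9,c); (14,0,c); (14,1,ck); (14,8,c); (14,9,c); (19,5,c); (19,15,c); (19,16,c); (20,8,c); (20,16,c); (20,17,c); (21,15,c); (21,16,c); (21,17,c); (25,1,c); (25,22,c); (25,24,c); (26,15,c); (26,22,c); (26,23,c); (27,17,c); (27,23,c); (27,24,c); (28,22,c); (28,23,c); (28,24,c)


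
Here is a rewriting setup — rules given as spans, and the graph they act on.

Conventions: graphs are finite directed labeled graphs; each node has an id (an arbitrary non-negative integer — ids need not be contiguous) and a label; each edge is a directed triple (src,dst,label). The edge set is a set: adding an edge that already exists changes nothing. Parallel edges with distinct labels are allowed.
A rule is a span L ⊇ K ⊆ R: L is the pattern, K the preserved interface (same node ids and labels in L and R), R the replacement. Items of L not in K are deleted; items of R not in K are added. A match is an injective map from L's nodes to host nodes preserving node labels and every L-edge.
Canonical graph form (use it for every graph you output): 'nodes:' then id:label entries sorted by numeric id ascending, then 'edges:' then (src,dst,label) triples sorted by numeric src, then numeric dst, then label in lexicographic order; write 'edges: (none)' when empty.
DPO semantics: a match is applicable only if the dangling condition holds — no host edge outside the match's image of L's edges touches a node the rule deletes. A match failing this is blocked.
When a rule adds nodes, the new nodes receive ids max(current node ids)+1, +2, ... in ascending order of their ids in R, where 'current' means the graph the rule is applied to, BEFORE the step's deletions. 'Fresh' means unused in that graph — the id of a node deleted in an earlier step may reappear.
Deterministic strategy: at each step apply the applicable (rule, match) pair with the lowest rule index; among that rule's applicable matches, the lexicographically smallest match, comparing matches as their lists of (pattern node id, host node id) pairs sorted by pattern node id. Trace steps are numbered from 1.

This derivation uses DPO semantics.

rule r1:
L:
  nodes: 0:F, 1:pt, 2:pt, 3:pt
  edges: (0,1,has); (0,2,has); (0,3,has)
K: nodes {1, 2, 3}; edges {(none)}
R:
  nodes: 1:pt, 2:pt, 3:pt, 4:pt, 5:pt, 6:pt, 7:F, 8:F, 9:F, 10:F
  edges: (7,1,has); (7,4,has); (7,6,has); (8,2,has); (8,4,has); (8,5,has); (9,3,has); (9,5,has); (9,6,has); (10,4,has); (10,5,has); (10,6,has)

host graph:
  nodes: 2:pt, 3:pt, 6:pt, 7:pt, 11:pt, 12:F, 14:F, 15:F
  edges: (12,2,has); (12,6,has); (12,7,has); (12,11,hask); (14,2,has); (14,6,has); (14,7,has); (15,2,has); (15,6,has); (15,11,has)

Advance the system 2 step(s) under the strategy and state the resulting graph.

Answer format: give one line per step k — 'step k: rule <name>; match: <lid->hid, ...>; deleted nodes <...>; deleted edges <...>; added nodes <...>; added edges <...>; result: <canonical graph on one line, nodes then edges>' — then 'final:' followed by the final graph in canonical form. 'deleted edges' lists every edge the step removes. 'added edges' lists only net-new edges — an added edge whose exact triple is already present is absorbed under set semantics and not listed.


step 1: rule r1; match: 0->14, 1->2, 2->6, 3->7; deleted nodes 14; deleted edges (14,2,has); (14,6,has); (14,7,has); added nodes 16, 17, 18, 19, 20, 21, 22; added edges (19,2,has); (19,16,has); (19,18,has); (20,6,has); (20,16,has); (20,17,has); (21,7,has); (21,17,has); (21,18,has); (22,16,has); (22,17,has); (22,18,has); result: nodes: 2:pt, 3:pt, 6:pt, 7:pt, 11:pt, 12:F, 15:F, 16:pt, 17:pt, 18:pt, 19:F, 20:F, 21:F, 22:F edges: (12,2,has); (12,6,has); (12,7,has); (12,11,hask); (15,2,has); (15,6,has); (15,11,has); (19,2,has); (19,16,has); (19,18,has); (20,6,has); (20,16,has); (20,17,has); (21,7,has); (21,17,has); (21,18,has); (22,16,has); (22,17,has); (22,18,has)
step 2: rule r1; match: 0->15, 1->2, 2->6, 3->11; deleted nodes 15; deleted edges (15,2,has); (15,6,has); (15,11,has); added nodes 23, 24, 25, 26, 27, 28, 29; added edges (26,2,has); (26,23,has); (26,25,has); (27,6,has); (27,23,has); (27,24,has); (28,11,has); (28,24,has); (28,25,has); (29,23,has); (29,24,has); (29,25,has); result: nodes: 2:pt, 3:pt, 6:pt, 7:pt, 11:pt, 12:F, 16:pt, 17:pt, 18:pt, 19:F, 20:F, 21:F, 22:F, 23:pt, 24:pt, 25:pt, 26:F, 27:F, 28:F, 29:F edges: (12,2,has); (12,6,has); (12,7,has); (12,11,hask); (19,2,has); (19,16,has); (19,18,has); (20,6,has); (20,16,has); (20,17,has); (21,7,has); (21,17,has); (21,18,has); (22,16,has); (22,17,has); (22,18,has); (26,2,has); (26,23,has); (26,25,has); (27,6,has); (27,23,has); (27,24,has); (28,11,has); (28,24,has); (28,25,has); (29,23,has); (29,24,has); (29,25,has)
final:
nodes: 2:pt, 3:pt, 6:pt, 7:pt, 11:pt, 12:F, 16:pt, 17:pt, 18:pt, 19:F, 20:F, 21:F, 22:F, 23:pt, 24:pt, 25:pt, 26:F, 27:F, 28:F, 29:F
edges: (12,2,has); (12,6,has); (12,7,has); (12,11,hask); (19,2,has); (19,16,has); (19,18,has); (20,6,has); (20,16,has); (20,17,has); (21,7,has); (21,17,has); (21,18,has); (22,16,has); (22,17,has); (22,18,has); (26,2,has); (26,23,has); (26,25,has); (27,6,has); (27,23,has); (27,24,has); (28,11,has); (28,24,has); (28,25,has); (29,23,has); (29,24,has); (29,25,has)


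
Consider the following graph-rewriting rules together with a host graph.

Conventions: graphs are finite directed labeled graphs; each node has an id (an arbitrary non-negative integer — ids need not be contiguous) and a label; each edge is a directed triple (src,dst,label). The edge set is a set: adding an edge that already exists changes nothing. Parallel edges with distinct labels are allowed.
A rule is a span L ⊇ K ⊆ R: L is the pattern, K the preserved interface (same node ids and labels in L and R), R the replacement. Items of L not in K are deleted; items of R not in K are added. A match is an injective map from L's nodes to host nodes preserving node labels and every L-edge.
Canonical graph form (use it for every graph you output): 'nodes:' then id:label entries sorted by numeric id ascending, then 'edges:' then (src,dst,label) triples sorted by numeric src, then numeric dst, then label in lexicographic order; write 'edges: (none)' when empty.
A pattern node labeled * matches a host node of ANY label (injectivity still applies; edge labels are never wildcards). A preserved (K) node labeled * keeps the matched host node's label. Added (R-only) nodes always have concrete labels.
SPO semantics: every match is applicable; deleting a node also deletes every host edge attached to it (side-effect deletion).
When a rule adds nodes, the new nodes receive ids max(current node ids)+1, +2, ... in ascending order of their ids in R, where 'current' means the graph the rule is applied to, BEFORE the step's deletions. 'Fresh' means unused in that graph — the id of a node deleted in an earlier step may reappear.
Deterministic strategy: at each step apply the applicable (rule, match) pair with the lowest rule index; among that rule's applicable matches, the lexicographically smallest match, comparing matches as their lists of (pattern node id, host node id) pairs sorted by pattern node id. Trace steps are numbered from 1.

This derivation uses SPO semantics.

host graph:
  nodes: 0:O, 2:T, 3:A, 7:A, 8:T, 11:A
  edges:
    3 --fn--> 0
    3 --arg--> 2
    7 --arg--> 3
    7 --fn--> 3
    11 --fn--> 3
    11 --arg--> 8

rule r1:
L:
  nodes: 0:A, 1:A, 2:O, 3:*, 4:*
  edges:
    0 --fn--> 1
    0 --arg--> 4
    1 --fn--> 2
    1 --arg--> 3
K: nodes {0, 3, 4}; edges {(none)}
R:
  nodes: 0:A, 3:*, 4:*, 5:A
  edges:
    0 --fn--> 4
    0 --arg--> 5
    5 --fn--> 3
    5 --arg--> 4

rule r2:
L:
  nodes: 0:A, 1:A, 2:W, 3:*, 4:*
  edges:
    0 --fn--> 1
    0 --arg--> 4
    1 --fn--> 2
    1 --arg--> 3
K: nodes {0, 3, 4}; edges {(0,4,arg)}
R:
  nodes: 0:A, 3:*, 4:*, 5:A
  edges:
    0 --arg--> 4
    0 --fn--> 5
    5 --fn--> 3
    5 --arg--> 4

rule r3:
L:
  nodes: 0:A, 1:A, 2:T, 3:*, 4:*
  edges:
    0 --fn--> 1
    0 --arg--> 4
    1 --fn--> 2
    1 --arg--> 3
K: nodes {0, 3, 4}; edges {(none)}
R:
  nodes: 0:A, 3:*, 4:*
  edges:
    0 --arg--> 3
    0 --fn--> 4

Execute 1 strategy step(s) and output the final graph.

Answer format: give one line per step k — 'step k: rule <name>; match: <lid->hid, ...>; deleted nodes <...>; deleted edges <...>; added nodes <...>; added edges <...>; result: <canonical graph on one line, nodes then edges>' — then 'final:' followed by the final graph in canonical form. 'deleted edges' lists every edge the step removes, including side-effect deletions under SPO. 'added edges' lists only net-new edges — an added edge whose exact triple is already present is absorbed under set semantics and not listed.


step 1: rule r1; match: 0->11, 1->3, 2->0, 3->2, 4->8; deleted nodes 0, 3; deleted edges (3,0,fn); (3,2,arg); (7,3,arg); (7,3,fn); (11,3,fn); (11,8,arg); added nodes 12; added edges (11,8,fn); (11,12,arg); (12,2,fn); (12,8,arg); result: nodes: 2:T, 7:A, 8:T, 11:A, 12:A edges: (11,8,fn); (11,12,arg); (12,2,fn); (12,8,arg)
final:
nodes: 2:T, 7:A, 8:T, 11:A, 12:A
edges: (11,8,fn); (11,12,arg); (12,2,fn); (12,8,arg)


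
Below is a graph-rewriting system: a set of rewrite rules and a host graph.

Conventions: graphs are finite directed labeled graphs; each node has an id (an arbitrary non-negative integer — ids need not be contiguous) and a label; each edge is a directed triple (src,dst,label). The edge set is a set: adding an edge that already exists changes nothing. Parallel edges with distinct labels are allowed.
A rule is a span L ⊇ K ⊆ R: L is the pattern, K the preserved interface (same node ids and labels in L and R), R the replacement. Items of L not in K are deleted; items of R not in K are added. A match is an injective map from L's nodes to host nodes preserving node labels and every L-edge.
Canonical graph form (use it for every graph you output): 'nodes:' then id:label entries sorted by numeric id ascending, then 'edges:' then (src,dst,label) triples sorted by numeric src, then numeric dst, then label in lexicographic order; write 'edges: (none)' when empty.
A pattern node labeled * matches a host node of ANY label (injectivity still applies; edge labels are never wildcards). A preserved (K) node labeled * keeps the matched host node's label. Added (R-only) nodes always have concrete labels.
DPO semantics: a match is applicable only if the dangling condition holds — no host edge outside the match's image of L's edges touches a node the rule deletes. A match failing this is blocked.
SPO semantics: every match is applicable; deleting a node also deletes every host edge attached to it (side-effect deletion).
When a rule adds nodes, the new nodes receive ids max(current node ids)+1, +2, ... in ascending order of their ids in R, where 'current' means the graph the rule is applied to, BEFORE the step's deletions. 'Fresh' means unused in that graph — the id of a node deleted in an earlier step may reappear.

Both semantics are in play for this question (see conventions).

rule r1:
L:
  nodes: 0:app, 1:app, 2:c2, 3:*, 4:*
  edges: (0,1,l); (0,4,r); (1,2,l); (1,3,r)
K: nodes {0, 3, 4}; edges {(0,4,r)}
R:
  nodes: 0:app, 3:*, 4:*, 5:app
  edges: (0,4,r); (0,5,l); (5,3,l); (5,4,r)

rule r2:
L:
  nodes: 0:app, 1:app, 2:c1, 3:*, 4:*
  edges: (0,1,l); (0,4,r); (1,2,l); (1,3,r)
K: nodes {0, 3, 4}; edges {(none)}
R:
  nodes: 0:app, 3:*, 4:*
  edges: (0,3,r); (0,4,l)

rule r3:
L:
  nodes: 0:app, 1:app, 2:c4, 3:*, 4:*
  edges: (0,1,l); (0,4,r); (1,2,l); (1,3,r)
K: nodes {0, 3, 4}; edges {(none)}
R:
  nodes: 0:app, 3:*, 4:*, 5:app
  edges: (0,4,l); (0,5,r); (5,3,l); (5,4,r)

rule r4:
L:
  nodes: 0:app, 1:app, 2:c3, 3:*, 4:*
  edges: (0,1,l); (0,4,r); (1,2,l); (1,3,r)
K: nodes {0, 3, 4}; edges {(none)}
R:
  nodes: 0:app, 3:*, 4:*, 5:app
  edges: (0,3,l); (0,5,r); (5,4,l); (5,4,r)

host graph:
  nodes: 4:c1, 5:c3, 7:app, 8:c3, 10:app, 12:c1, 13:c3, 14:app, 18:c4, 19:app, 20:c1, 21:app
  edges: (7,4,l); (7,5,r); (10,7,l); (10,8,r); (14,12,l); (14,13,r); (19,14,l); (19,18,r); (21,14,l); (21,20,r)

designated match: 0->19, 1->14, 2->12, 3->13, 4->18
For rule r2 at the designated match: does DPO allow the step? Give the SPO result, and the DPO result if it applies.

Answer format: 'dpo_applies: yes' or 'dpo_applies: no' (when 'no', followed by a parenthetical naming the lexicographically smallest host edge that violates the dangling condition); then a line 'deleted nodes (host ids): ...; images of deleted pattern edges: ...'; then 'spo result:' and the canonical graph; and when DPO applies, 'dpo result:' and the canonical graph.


dpo_applies: no
(the rule deletes node 14, which keeps host edge (21,14,l) outside the match image — the dangling condition fails, DPO blocks; SPO proceeds and side-deletes such edges)
deleted nodes (host ids): 12, 14; images of deleted pattern edges: (14,12,l); (14,13,r); (19,14,l); (19,18,r)
spo result:
nodes: 4:c1, 5:c3, 7:app, 8:c3, 10:app, 13:c3, 18:c4, 19:app, 20:c1, 21:app
edges: (7,4,l); (7,5,r); (10,7,l); (10,8,r); (19,13,r); (19,18,l); (21,20,r)


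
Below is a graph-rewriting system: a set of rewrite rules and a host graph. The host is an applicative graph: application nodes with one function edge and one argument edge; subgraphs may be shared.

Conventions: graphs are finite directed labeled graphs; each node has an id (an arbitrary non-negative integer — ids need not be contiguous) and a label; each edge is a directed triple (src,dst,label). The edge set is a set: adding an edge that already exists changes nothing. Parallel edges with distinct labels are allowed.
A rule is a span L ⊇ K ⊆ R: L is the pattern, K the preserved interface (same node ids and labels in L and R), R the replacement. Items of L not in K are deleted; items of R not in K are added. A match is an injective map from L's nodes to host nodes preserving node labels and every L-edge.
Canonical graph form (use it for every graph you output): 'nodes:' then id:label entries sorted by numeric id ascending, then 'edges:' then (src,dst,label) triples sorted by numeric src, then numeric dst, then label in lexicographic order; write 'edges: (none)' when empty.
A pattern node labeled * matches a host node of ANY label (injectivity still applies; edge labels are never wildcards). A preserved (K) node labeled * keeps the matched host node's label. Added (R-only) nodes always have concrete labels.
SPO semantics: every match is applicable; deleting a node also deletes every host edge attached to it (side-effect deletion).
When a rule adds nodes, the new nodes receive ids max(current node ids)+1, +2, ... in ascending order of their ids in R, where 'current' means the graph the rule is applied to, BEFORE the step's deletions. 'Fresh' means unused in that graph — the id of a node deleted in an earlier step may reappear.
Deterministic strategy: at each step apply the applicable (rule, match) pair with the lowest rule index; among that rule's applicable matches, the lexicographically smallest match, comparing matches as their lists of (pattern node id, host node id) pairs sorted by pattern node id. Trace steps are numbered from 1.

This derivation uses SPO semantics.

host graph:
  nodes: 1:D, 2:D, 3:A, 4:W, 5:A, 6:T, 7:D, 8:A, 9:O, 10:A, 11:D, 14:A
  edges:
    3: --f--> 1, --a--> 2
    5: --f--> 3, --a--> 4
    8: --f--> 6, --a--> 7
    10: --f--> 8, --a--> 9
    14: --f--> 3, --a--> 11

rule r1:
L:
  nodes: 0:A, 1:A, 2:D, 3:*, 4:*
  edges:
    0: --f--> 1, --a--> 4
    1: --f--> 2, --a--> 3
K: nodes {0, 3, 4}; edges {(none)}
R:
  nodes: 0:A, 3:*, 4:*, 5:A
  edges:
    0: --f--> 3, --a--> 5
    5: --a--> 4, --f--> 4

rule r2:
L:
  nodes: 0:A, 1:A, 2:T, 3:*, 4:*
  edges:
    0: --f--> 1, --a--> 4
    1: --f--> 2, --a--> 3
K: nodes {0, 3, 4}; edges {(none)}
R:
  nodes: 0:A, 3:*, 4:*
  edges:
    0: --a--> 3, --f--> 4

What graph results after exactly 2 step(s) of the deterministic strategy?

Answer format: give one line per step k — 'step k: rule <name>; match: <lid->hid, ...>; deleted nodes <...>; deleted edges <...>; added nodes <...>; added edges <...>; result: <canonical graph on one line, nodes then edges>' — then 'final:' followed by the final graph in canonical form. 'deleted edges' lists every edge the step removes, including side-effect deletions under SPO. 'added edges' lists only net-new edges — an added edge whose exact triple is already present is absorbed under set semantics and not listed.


step 1: rule r1; match: 0->5, 1->3, 2->1, 3->2, 4->4; deleted nodes 1, 3; deleted edges (3,1,f); (3,2,a); (5,3,f); (5,4,a); (14,3,f); added nodes 15; added edges (5,2,f); (5,15,a); (15,4,a); (15,4,f); result: nodes: 2:D, 4:W, 5:A, 6:T, 7:D, 8:A, 9:O, 10:A, 11:D, 14:A, 15:A edges: (5,2,f); (5,15,a); (8,6,f); (8,7,a); (10,8,f); (10,9,a); (14,11,a); (15,4,a); (15,4,f)
step 2: rule r2; match: 0->10, 1->8, 2->6, 3->7, 4->9; deleted nodes 6, 8; deleted edges (8,6,f); (8,7,a); (10,8,f); (10,9,a); added nodes (none); added edges (10,7,a); (10,9,f); result: nodes: 2:D, 4:W, 5:A, 7:D, 9:O, 10:A, 11:D, 14:A, 15:A edges: (5,2,f); (5,15,a); (10,7,a); (10,9,f); (14,11,a); (15,4,a); (15,4,f)
final:
nodes: 2:D, 4:W, 5:A, 7:D, 9:O, 10:A, 11:D, 14:A, 15:A
edges: (5,2,f); (5,15,a); (10,7,a); (10,9,f); (14,11,a); (15,4,a); (15,4,f)


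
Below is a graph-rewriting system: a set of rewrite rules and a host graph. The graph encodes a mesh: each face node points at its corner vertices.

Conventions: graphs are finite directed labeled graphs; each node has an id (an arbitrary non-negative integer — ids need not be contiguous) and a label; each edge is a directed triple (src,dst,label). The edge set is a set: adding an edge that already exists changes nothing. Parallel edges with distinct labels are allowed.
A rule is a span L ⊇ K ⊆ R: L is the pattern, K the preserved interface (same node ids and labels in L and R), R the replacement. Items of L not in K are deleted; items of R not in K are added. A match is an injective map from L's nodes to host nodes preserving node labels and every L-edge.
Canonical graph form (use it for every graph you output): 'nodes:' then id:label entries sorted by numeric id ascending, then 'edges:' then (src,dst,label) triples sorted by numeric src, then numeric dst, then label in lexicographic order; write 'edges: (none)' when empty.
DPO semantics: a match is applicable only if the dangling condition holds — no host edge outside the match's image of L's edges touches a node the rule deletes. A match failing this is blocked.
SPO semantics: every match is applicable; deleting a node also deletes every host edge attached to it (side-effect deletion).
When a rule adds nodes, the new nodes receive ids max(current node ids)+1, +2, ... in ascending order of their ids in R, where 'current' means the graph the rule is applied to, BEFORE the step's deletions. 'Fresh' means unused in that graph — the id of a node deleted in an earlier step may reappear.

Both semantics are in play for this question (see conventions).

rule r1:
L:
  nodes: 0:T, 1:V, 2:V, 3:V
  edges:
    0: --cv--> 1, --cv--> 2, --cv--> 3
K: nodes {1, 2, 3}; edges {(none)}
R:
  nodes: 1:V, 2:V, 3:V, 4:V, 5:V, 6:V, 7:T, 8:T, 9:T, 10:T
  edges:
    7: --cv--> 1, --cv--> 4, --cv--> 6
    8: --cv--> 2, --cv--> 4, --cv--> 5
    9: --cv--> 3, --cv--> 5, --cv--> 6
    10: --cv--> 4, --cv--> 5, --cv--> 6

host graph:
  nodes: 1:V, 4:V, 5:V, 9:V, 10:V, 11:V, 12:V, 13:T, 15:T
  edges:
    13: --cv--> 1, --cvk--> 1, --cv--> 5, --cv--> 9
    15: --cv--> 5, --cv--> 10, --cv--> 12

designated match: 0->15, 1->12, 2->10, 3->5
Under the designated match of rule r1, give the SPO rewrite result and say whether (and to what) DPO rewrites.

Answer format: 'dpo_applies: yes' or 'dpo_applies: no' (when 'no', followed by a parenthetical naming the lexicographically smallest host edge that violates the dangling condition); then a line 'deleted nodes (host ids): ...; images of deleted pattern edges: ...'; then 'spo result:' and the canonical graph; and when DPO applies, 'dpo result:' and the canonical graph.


dpo_applies: yes
deleted nodes (host ids): 15; images of deleted pattern edges: (15,5,cv); (15,10,cv); (15,12,cv)
spo result:
nodes: 1:V, 4:V, 5:V, 9:V, 10:V, 11:V, 12:V, 13:T, 16:V, 17:V, 18:V, 19:T, 20:T, 21:T, 22:T
edges: (13,1,cv); (13,1,cvk); (13,5,cv); (13,9,cv); (19,12,cv); (19,16,cv); (19,18,cv); (20,10,cv); (20,16,cv); (20,17,cv); (21,5,cv); (21,17,cv); (21,18,cv); (22,16,cv); (22,17,cv); (22,18,cv)
dpo result:
nodes: 1:V, 4:V, 5:V, 9:V, 10:V, 11:V, 12:V, 13:T, 16:V, 17:V, 18:V, 19:T, 20:T, 21:T, 22:T
edges: (13,1,cv); (13,1,cvk); (13,5,cv); (13,9,cv); (19,12,cv); (19,16,cv); (19,18,cv); (20,10,cv); (20,16,cv); (20,17,cv); (21,5,cv); (21,17,cv); (21,18,cv); (22,16,cv); (22,17,cv); (22,18,cv)


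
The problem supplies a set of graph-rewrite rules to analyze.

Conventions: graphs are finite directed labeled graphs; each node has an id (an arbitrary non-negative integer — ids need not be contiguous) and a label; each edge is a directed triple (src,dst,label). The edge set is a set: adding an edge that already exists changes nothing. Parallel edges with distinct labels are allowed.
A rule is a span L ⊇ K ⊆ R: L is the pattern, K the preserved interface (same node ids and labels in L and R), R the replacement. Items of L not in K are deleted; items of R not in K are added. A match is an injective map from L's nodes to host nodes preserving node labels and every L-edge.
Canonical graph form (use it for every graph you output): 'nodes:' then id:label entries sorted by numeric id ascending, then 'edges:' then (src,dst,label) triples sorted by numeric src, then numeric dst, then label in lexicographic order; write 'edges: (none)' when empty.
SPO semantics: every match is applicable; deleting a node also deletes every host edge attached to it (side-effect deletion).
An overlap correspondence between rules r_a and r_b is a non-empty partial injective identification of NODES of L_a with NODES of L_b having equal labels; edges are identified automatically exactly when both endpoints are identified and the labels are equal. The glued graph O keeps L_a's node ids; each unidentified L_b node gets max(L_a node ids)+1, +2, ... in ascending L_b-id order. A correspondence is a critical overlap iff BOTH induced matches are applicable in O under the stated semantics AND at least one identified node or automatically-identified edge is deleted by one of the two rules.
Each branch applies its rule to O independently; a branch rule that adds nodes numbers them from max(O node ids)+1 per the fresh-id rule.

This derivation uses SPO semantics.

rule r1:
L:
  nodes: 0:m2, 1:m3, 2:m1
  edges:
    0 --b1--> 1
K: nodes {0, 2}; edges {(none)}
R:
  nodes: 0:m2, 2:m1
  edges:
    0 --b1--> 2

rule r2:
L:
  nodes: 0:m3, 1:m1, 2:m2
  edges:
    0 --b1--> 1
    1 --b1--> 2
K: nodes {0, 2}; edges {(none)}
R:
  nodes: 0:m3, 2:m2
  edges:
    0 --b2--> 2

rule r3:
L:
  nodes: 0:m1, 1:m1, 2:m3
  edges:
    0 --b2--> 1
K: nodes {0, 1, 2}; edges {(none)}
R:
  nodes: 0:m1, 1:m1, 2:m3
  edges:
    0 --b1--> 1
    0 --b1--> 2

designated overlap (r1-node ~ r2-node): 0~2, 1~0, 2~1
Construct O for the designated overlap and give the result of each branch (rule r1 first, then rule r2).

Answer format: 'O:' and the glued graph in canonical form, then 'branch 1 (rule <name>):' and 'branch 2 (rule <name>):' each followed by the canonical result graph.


O:
nodes: 0:m2, 1:m3, 2:m1
edges: (0,1,b1); (1,2,b1); (2,0,b1)
branch 1 (rule r1):
nodes: 0:m2, 2:m1
edges: (0,2,b1); (2,0,b1)
branch 2 (rule r2):
nodes: 0:m2, 1:m3
edges: (0,1,b1); (1,0,b2)


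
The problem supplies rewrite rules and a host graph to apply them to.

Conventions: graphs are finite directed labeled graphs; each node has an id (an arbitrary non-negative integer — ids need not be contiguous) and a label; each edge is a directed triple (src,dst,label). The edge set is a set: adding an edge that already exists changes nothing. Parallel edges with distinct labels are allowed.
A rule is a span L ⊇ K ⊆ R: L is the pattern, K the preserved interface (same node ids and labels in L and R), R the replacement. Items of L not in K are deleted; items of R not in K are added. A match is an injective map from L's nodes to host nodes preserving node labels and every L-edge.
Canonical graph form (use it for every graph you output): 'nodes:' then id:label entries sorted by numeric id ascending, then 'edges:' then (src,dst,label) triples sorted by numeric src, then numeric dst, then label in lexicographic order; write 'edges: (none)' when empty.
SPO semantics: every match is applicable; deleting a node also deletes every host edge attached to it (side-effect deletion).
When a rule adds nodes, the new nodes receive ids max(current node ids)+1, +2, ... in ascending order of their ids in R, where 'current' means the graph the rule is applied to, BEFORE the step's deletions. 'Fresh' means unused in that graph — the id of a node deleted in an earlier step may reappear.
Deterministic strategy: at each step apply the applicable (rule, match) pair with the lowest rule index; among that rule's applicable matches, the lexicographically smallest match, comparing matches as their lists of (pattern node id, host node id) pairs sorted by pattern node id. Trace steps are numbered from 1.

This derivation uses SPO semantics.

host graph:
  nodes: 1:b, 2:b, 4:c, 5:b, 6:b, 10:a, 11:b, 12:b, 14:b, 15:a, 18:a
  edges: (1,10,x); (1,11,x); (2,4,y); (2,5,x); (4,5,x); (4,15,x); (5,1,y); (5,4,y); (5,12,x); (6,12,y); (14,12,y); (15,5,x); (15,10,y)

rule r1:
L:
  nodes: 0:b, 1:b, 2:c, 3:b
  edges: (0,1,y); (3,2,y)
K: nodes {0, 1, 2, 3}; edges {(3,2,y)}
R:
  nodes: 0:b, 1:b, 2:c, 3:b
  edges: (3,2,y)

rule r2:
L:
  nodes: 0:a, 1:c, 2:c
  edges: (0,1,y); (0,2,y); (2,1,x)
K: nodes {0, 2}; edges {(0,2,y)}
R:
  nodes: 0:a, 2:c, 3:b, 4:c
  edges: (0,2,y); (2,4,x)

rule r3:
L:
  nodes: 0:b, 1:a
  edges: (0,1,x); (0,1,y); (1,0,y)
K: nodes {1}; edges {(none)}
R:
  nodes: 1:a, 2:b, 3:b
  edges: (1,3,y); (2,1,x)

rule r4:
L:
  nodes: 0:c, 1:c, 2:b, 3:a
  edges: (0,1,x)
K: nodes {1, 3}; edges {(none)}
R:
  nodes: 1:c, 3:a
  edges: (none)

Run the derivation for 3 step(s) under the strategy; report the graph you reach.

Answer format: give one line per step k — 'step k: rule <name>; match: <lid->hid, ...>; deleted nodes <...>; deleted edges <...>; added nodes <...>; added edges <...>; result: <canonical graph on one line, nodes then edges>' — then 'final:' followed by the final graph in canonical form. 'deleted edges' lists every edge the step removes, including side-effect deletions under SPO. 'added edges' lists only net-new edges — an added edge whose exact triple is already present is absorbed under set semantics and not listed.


step 1: rule r1; match: 0->5, 1->1, 2->4, 3->2; deleted nodes (none); deleted edges (5,1,y); added nodes (none); added edges (none); result: nodes: 1:b, 2:b, 4:c, 5:b, 6:b, 10:a, 11:b, 12:b, 14:b, 15:a, 18:a edges: (1,10,x); (1,11,x); (2,4,y); (2,5,x); (4,5,x); (4,15,x); (5,4,y); (5,12,x); (6,12,y); (14,12,y); (15,5,x); (15,10,y)
step 2: rule r1; match: 0->6, 1->12, 2->4, 3->2; deleted nodes (none); deleted edges (6,12,y); added nodes (none); added edges (none); result: nodes: 1:b, 2:b, 4:c, 5:b, 6:b, 10:a, 11:b, 12:b, 14:b, 15:a, 18:a edges: (1,10,x); (1,11,x); (2,4,y); (2,5,x); (4,5,x); (4,15,x); (5,4,y); (5,12,x); (14,12,y); (15,5,x); (15,10,y)
step 3: rule r1; match: 0->14, 1->12, 2->4, 3->2; deleted nodes (none); deleted edges (14,12,y); added nodes (none); added edges (none); result: nodes: 1:b, 2:b, 4:c, 5:b, 6:b, 10:a, 11:b, 12:b, 14:b, 15:a, 18:a edges: (1,10,x); (1,11,x); (2,4,y); (2,5,x); (4,5,x); (4,15,x); (5,4,y); (5,12,x); (15,5,x); (15,10,y)
final:
nodes: 1:b, 2:b, 4:c, 5:b, 6:b, 10:a, 11:b, 12:b, 14:b, 15:a, 18:a
edges: (1,10,x); (1,11,x); (2,4,y); (2,5,x); (4,5,x); (4,15,x); (5,4,y); (5,12,x); (15,5,x); (15,10,y)


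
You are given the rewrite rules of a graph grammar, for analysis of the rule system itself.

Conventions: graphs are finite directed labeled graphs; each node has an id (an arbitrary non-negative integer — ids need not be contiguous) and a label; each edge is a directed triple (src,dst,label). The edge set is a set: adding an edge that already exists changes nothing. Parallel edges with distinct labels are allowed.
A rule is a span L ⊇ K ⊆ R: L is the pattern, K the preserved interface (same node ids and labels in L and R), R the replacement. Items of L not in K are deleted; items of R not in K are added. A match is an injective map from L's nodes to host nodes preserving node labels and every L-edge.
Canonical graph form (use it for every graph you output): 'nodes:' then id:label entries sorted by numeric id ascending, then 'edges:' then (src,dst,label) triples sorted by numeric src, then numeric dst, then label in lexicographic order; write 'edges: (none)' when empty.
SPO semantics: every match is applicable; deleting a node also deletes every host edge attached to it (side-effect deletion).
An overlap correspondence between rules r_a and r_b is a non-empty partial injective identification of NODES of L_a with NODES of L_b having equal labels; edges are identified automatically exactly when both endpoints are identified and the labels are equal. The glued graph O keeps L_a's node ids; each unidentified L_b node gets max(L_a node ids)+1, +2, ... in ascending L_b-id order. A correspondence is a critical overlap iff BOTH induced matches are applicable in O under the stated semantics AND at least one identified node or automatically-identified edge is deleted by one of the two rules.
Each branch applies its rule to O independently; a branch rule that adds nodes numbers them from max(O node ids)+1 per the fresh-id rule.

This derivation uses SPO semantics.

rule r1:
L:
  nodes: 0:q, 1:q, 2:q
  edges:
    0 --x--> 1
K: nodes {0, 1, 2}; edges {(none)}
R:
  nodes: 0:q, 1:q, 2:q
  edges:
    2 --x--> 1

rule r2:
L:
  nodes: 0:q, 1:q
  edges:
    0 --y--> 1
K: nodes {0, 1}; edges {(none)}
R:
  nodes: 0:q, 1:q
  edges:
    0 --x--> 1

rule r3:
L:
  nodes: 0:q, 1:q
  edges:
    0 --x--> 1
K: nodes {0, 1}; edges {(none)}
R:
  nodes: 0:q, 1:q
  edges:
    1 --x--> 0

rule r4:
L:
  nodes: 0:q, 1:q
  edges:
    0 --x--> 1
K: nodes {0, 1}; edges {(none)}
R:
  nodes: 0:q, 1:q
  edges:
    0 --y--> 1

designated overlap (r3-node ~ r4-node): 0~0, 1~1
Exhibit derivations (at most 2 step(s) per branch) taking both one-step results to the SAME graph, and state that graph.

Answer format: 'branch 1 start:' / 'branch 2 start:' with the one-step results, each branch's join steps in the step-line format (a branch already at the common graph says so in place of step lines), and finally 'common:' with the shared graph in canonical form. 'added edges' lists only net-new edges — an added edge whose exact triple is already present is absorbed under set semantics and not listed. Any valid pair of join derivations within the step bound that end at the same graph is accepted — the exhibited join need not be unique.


branch 1 start:
nodes: 0:q, 1:q
edges: (1,0,x)
branch 2 start:
nodes: 0:q, 1:q
edges: (0,1,y)
branch 1 step 1: rule r3; match: 0->1, 1->0; deleted nodes (none); deleted edges (1,0,x); added nodes (none); added edges (0,1,x); result: nodes: 0:q, 1:q edges: (0,1,x)
branch 2 step 1: rule r2; match: 0->0, 1->1; deleted nodes (none); deleted edges (0,1,y); added nodes (none); added edges (0,1,x); result: nodes: 0:q, 1:q edges: (0,1,x)
common:
nodes: 0:q, 1:q
edges: (0,1,x)


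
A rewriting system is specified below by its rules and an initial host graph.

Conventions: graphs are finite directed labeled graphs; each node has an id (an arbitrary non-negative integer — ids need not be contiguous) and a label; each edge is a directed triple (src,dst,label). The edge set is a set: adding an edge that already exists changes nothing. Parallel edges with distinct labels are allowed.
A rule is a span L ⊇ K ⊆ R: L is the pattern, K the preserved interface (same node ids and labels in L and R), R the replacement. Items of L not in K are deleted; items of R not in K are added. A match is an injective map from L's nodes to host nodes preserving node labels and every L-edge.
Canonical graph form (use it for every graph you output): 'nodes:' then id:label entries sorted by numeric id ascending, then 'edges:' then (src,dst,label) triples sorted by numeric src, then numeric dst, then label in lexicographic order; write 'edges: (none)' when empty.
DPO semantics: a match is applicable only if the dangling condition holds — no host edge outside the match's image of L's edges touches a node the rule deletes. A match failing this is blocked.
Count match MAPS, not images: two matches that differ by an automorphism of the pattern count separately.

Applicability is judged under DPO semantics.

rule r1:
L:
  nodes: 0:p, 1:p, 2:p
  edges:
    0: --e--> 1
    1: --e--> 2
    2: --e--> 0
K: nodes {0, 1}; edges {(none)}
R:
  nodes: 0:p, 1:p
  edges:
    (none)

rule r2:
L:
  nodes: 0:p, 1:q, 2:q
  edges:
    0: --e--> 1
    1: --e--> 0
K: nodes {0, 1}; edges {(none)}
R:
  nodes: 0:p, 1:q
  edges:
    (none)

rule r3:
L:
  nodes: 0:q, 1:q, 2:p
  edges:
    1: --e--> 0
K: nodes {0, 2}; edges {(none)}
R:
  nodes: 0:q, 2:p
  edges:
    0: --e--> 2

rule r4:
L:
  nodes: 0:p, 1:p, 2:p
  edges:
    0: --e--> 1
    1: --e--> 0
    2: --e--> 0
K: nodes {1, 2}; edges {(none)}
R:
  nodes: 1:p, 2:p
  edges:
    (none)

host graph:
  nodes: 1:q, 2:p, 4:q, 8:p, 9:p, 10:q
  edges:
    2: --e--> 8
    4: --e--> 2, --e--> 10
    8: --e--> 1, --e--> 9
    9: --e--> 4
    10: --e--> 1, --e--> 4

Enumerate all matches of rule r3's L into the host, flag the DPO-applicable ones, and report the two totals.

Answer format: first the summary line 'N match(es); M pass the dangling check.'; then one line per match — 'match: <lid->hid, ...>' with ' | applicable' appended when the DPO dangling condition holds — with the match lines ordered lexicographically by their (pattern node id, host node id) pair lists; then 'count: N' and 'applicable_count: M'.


9 match(es); 0 pass the dangling check.
match: 0->1, 1->10, 2->2
match: 0->1, 1->10, 2->8
match: 0->1, 1->10, 2->9
match: 0->4, 1->10, 2->2
match: 0->4, 1->10, 2->8
match: 0->4, 1->10, 2->9
match: 0->10, 1->4, 2->2
match: 0->10, 1->4, 2->8
match: 0->10, 1->4, 2->9
count: 9
applicable_count: 0


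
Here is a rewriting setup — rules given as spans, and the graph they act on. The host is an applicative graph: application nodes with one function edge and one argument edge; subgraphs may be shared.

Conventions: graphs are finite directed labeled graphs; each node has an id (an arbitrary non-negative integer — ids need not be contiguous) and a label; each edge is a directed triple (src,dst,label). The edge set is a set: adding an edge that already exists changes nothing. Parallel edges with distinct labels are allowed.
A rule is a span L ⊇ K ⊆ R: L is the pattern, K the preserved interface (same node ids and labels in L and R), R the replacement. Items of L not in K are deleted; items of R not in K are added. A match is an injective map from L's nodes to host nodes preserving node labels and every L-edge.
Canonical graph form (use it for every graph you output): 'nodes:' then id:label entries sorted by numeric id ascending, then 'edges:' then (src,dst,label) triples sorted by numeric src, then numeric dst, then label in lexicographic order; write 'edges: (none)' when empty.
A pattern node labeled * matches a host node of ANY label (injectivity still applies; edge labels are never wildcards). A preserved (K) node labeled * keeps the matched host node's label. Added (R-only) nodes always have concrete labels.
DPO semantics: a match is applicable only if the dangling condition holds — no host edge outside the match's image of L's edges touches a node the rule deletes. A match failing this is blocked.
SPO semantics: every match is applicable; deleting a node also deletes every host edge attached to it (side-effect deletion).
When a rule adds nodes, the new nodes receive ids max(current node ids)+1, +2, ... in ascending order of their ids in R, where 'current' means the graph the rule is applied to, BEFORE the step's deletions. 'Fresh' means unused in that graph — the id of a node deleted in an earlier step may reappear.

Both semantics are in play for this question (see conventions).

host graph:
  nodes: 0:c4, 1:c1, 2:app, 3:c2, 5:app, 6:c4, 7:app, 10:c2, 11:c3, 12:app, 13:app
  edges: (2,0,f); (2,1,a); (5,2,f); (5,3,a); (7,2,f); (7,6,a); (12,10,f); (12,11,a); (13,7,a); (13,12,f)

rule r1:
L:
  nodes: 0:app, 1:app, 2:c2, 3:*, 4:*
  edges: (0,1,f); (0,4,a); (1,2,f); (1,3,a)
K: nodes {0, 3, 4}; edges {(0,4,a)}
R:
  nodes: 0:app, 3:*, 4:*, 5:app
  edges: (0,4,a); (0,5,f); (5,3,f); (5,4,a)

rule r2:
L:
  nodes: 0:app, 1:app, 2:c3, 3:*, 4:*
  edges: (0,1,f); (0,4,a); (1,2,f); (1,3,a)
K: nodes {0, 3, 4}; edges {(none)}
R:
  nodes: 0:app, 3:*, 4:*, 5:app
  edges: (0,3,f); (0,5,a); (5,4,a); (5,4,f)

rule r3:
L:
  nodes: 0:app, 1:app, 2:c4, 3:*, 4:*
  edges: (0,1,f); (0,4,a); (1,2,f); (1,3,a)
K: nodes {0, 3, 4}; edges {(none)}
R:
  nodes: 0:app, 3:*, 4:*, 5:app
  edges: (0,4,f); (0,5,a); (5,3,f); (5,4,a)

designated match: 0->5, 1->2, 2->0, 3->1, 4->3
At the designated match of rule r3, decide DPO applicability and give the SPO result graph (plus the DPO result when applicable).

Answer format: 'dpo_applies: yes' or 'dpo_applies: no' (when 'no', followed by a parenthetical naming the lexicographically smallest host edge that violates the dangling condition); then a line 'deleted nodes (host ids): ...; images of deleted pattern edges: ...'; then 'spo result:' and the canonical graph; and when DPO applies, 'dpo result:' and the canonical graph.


dpo_applies: no
(the rule deletes node 2, which keeps host edge (7,2,f) outside the match image — the dangling condition fails, DPO blocks; SPO proceeds and side-deletes such edges)
deleted nodes (host ids): 0, 2; images of deleted pattern edges: (2,0,f); (2,1,a); (5,2,f); (5,3,a)
spo result:
nodes: 1:c1, 3:c2, 5:app, 6:c4, 7:app, 10:c2, 11:c3, 12:app, 13:app, 14:app
edges: (5,3,f); (5,14,a); (7,6,a); (12,10,f); (12,11,a); (13,7,a); (13,12,f); (14,1,f); (14,3,a)
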